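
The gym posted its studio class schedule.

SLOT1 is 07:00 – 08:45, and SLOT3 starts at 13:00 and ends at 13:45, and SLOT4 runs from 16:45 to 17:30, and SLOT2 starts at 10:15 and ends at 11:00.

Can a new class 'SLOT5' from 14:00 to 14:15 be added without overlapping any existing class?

SLOT1: ends 08:45 at or before SLOT5 starts 14:00 → clear.
SLOT2: ends 11:00 at or before SLOT5 starts 14:00 → clear.
SLOT3: ends 13:45 at or before SLOT5 starts 14:00 → clear.
SLOT4: starts 16:45 at or after SLOT5 ends 14:15 → clear.

Yes — the slot is free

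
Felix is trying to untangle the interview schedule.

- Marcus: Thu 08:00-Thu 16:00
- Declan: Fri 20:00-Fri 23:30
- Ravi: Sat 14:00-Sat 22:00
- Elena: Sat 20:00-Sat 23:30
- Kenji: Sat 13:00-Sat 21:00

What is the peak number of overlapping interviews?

3

Sweep the timeline, counting +1 at each start and −1 at each end (ends before starts at a tie):
Thu 08:00 start Marcus → 1
Thu 16:00 end Marcus → 0
Fri 20:00 start Declan → 1
Fri 23:30 end Declan → 0
Sat 13:00 start Kenji → 1
Sat 14:00 start Ravi → 2
Sat 20:00 start Elena → 3
Sat 21:00 end Kenji → 2
Sat 22:00 end Ravi → 1
Sat 23:30 end Elena → 0
Peak is 3, at Sat 20:00 (Elena, Kenji, Ravi).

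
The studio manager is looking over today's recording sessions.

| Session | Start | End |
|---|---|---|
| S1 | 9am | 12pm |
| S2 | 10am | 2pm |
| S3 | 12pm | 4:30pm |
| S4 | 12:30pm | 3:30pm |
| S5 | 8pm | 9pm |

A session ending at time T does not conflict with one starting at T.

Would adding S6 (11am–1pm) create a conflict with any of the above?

S1: starts 9am before S6 ends 1pm, and ends 12pm after S6 starts 11am → overlap.
S2: starts 10am before S6 ends 1pm, and ends 2pm after S6 starts 11am → overlap.
S3: starts 12pm before S6 ends 1pm, and ends 4:30pm after S6 starts 11am → overlap.
S4: starts 12:30pm before S6 ends 1pm, and ends 3:30pm after S6 starts 11am → overlap.
S5: starts 8pm at or after S6 ends 1pm → clear.
S6 overlaps S1, S2, S3, S4.

Yes — it overlaps S1, S2, S3, S4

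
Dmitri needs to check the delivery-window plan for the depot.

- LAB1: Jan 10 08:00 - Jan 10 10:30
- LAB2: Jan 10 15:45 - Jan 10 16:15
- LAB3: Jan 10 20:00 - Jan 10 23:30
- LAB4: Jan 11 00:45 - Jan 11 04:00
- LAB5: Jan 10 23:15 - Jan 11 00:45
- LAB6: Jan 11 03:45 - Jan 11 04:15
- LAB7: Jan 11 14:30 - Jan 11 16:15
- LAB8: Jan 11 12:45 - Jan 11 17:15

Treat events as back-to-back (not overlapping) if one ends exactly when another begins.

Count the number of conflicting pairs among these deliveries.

Sorted by start: LAB1, LAB2, LAB3, LAB5, LAB4, LAB6, LAB8, LAB7.
LAB2 starts after LAB1 ends; LAB1 is clear from here.
LAB3 starts after LAB2 ends; LAB2 is clear from here.
LAB5 starts before LAB3 ends → LAB3 and LAB5 overlap.
LAB4 starts after LAB3 ends; LAB3 is clear from here.
LAB4 starts exactly when LAB5 ends (back-to-back, no overlap); LAB5 is clear from here.
LAB6 starts before LAB4 ends → LAB4 and LAB6 overlap.
LAB8 starts after LAB4 ends; LAB4 is clear from here.
LAB8 starts after LAB6 ends; LAB6 is clear from here.
LAB7 starts before LAB8 ends → LAB8 and LAB7 overlap.
Overlapping pairs: LAB3 & LAB5, LAB4 & LAB6, LAB7 & LAB8 — 3 in total.

3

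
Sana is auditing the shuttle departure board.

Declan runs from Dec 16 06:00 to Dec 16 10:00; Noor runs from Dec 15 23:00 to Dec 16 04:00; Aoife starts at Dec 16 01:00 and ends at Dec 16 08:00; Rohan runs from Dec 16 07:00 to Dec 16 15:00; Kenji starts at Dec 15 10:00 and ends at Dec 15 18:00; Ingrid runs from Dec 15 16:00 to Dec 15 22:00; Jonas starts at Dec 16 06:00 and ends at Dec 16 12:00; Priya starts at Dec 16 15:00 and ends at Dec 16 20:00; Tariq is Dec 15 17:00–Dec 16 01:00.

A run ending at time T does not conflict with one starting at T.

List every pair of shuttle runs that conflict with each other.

Aoife & Declan, Aoife & Jonas, Aoife & Noor, Aoife & Rohan, Declan & Jonas, Declan & Rohan, Ingrid & Kenji, Ingrid & Tariq, Jonas & Rohan, Kenji & Tariq, Noor & Tariq

Sorted by start: Kenji, Ingrid, Tariq, Noor, Aoife, Declan, Jonas, Rohan, Priya.
Ingrid starts before Kenji ends → Kenji and Ingrid overlap.
Tariq starts before Kenji ends → Kenji and Tariq overlap.
Noor starts after Kenji ends; Kenji is clear from here.
Tariq starts before Ingrid ends → Ingrid and Tariq overlap.
Noor starts after Ingrid ends; Ingrid is clear from here.
Noor starts before Tariq ends → Tariq and Noor overlap.
Aoife starts exactly when Tariq ends (back-to-back, no overlap); Tariq is clear from here.
Aoife starts before Noor ends → Noor and Aoife overlap.
Declan starts after Noor ends; Noor is clear from here.
Declan starts before Aoife ends → Aoife and Declan overlap.
Jonas starts before Aoife ends → Aoife and Jonas overlap.
Rohan starts before Aoife ends → Aoife and Rohan overlap.
Priya starts after Aoife ends.
Jonas starts before Declan ends → Declan and Jonas overlap.
Rohan starts before Declan ends → Declan and Rohan overlap.
Priya starts after Declan ends.
Rohan starts before Jonas ends → Jonas and Rohan overlap.
Priya starts after Jonas ends.
Priya starts exactly when Rohan ends (back-to-back, no overlap).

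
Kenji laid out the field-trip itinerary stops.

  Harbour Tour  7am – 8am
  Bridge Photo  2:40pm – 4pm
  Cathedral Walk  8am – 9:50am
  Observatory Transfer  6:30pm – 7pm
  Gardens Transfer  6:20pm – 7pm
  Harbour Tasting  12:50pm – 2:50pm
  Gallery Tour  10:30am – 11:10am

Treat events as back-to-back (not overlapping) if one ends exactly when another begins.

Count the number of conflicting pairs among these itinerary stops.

Check each pair: they overlap iff neither finishes before the other starts.
Sorted by start: Harbour Tour, Cathedral Walk, Gallery Tour, Harbour Tasting, Bridge Photo, Gardens Transfer, Observatory Transfer.
Cathedral Walk starts exactly when Harbour Tour ends (back-to-back, no overlap); Harbour Tour is clear from here.
Gallery Tour starts after Cathedral Walk ends; Cathedral Walk is clear from here.
Harbour Tasting starts after Gallery Tour ends; Gallery Tour is clear from here.
Bridge Photo starts before Harbour Tasting ends → Harbour Tasting and Bridge Photo overlap.
Gardens Transfer starts after Harbour Tasting ends; Harbour Tasting is clear from here.
Gardens Transfer starts after Bridge Photo ends; Bridge Photo is clear from here.
Observatory Transfer starts before Gardens Transfer ends → Gardens Transfer and Observatory Transfer overlap.
Overlapping pairs: Bridge Photo & Harbour Tasting, Gardens Transfer & Observatory Transfer — 2 in total.

2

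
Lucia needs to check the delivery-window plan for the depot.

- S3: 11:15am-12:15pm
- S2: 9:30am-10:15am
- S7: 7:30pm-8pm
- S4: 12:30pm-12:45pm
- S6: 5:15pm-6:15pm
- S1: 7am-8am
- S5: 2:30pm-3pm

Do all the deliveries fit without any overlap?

Yes

Sorted by start: S1, S2, S3, S4, S5, S6, S7.
S2 starts after S1 ends, so S1 has no further overlaps.
S3 starts after S2 ends, so S2 has no further overlaps.
S4 starts after S3 ends, so S3 has no further overlaps.
S5 starts after S4 ends, so S4 has no further overlaps.
S6 starts after S5 ends, so S5 has no further overlaps.
S7 starts after S6 ends.
Every pair is clear; the schedule has no overlaps.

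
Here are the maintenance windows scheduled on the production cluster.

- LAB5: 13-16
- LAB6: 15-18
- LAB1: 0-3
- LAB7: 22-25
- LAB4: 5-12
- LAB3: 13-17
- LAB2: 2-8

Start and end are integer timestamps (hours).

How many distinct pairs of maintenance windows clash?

5

Sorted by start: LAB1, LAB2, LAB4, LAB3, LAB5, LAB6, LAB7.
LAB2 starts before LAB1 ends → LAB1 and LAB2 overlap.
LAB4 starts after LAB1 ends, so LAB1 has no further overlaps.
LAB4 starts before LAB2 ends → LAB2 and LAB4 overlap.
LAB3 starts after LAB2 ends, so LAB2 has no further overlaps.
LAB3 starts after LAB4 ends, so LAB4 has no further overlaps.
LAB5 starts before LAB3 ends → LAB3 and LAB5 overlap.
LAB6 starts before LAB3 ends → LAB3 and LAB6 overlap.
LAB7 starts after LAB3 ends.
LAB6 starts before LAB5 ends → LAB5 and LAB6 overlap.
LAB7 starts after LAB5 ends.
LAB7 starts after LAB6 ends.
Overlapping pairs: LAB1 & LAB2, LAB2 & LAB4, LAB3 & LAB5, LAB3 & LAB6, LAB5 & LAB6 — 5 in total.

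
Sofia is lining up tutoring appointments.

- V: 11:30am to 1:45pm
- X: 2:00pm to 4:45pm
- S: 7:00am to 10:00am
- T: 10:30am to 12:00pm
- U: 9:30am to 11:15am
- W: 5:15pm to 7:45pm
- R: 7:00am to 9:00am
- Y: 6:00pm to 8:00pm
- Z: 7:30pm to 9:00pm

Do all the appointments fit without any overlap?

No

Sorted by start: R, S, U, T, V, X, W, Y, Z.
S starts before R ends → R and S overlap.
That's a conflict, so the schedule is not conflict-free.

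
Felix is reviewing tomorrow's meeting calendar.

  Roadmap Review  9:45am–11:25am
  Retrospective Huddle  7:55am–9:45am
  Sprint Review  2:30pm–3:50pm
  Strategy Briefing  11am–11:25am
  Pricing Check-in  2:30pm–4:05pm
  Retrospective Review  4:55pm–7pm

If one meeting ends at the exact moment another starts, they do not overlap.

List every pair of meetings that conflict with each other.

Sorted by start: Retrospective Huddle, Roadmap Review, Strategy Briefing, Sprint Review, Pricing Check-in, Retrospective Review.
Roadmap Review starts exactly when Retrospective Huddle ends (back-to-back, no overlap); Retrospective Huddle is clear from here.
Strategy Briefing starts before Roadmap Review ends → Roadmap Review and Strategy Briefing overlap.
Sprint Review starts after Roadmap Review ends; Roadmap Review is clear from here.
Sprint Review starts after Strategy Briefing ends; Strategy Briefing is clear from here.
Pricing Check-in starts before Sprint Review ends → Sprint Review and Pricing Check-in overlap.
Retrospective Review starts after Sprint Review ends.
Retrospective Review starts after Pricing Check-in ends.

Pricing Check-in & Sprint Review, Roadmap Review & Strategy Briefing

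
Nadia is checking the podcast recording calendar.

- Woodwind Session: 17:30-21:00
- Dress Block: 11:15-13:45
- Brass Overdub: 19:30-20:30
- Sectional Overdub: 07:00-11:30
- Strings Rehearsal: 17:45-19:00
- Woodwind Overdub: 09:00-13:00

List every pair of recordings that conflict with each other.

Check each pair: they overlap iff neither finishes before the other starts.
Sorted by start: Sectional Overdub, Woodwind Overdub, Dress Block, Woodwind Session, Strings Rehearsal, Brass Overdub.
Woodwind Overdub starts before Sectional Overdub ends → Sectional Overdub and Woodwind Overdub overlap.
Dress Block starts before Sectional Overdub ends → Sectional Overdub and Dress Block overlap.
Woodwind Session starts after Sectional Overdub ends — done with Sectional Overdub.
Dress Block starts before Woodwind Overdub ends → Woodwind Overdub and Dress Block overlap.
Woodwind Session starts after Woodwind Overdub ends — done with Woodwind Overdub.
Woodwind Session starts after Dress Block ends — done with Dress Block.
Strings Rehearsal starts before Woodwind Session ends → Woodwind Session and Strings Rehearsal overlap.
Brass Overdub starts before Woodwind Session ends → Woodwind Session and Brass Overdub overlap.
Brass Overdub starts after Strings Rehearsal ends.

Brass Overdub & Woodwind Session, Dress Block & Sectional Overdub, Dress Block & Woodwind Overdub, Sectional Overdub & Woodwind Overdub, Strings Rehearsal & Woodwind Session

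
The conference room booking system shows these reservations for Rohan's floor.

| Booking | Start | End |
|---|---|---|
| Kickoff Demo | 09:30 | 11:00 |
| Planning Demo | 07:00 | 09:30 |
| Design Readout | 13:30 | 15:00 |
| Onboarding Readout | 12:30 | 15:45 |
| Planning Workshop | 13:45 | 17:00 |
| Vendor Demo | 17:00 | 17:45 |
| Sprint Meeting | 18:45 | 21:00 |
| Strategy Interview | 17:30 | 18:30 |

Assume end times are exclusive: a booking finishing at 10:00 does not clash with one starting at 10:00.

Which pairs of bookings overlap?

Design Readout & Onboarding Readout, Design Readout & Planning Workshop, Onboarding Readout & Planning Workshop, Strategy Interview & Vendor Demo

Sorted by start: Planning Demo, Kickoff Demo, Onboarding Readout, Design Readout, Planning Workshop, Vendor Demo, Strategy Interview, Sprint Meeting.
Kickoff Demo starts exactly when Planning Demo ends (back-to-back, no overlap), so Planning Demo has no further overlaps.
Onboarding Readout starts after Kickoff Demo ends, so Kickoff Demo has no further overlaps.
Design Readout starts before Onboarding Readout ends → Onboarding Readout and Design Readout overlap.
Planning Workshop starts before Onboarding Readout ends → Onboarding Readout and Planning Workshop overlap.
Vendor Demo starts after Onboarding Readout ends, so Onboarding Readout has no further overlaps.
Planning Workshop starts before Design Readout ends → Design Readout and Planning Workshop overlap.
Vendor Demo starts after Design Readout ends, so Design Readout has no further overlaps.
Vendor Demo starts exactly when Planning Workshop ends (back-to-back, no overlap), so Planning Workshop has no further overlaps.
Strategy Interview starts before Vendor Demo ends → Vendor Demo and Strategy Interview overlap.
Sprint Meeting starts after Vendor Demo ends.
Sprint Meeting starts after Strategy Interview ends.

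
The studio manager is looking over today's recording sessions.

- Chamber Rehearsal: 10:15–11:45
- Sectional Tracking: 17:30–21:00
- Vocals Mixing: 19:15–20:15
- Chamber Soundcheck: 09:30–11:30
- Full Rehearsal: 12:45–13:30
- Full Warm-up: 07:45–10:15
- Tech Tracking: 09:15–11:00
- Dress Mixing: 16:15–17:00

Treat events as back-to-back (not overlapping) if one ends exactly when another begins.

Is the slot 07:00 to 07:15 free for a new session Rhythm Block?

Yes — the slot is free

Full Warm-up: starts 07:45 at or after Rhythm Block ends 07:15 → clear.
Tech Tracking: starts 09:15 at or after Rhythm Block ends 07:15 → clear.
Chamber Soundcheck: starts 09:30 at or after Rhythm Block ends 07:15 → clear.
Chamber Rehearsal: starts 10:15 at or after Rhythm Block ends 07:15 → clear.
Full Rehearsal: starts 12:45 at or after Rhythm Block ends 07:15 → clear.
Dress Mixing: starts 16:15 at or after Rhythm Block ends 07:15 → clear.
Sectional Tracking: starts 17:30 at or after Rhythm Block ends 07:15 → clear.
Vocals Mixing: starts 19:15 at or after Rhythm Block ends 07:15 → clear.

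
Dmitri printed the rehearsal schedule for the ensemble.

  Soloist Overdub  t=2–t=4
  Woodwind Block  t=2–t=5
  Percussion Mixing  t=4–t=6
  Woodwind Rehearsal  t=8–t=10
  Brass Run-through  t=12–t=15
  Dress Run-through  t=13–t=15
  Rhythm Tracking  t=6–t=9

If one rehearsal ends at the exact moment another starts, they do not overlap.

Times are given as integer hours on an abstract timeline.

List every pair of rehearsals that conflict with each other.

Sorted by start: Soloist Overdub, Woodwind Block, Percussion Mixing, Rhythm Tracking, Woodwind Rehearsal, Brass Run-through, Dress Run-through.
Woodwind Block starts before Soloist Overdub ends → Soloist Overdub and Woodwind Block overlap.
Percussion Mixing starts exactly when Soloist Overdub ends (back-to-back, no overlap) — done with Soloist Overdub.
Percussion Mixing starts before Woodwind Block ends → Woodwind Block and Percussion Mixing overlap.
Rhythm Tracking starts after Woodwind Block ends — done with Woodwind Block.
Rhythm Tracking starts exactly when Percussion Mixing ends (back-to-back, no overlap) — done with Percussion Mixing.
Woodwind Rehearsal starts before Rhythm Tracking ends → Rhythm Tracking and Woodwind Rehearsal overlap.
Brass Run-through starts after Rhythm Tracking ends — done with Rhythm Tracking.
Brass Run-through starts after Woodwind Rehearsal ends — done with Woodwind Rehearsal.
Dress Run-through starts before Brass Run-through ends → Brass Run-through and Dress Run-through overlap.

Brass Run-through & Dress Run-through, Percussion Mixing & Woodwind Block, Rhythm Tracking & Woodwind Rehearsal, Soloist Overdub & Woodwind Block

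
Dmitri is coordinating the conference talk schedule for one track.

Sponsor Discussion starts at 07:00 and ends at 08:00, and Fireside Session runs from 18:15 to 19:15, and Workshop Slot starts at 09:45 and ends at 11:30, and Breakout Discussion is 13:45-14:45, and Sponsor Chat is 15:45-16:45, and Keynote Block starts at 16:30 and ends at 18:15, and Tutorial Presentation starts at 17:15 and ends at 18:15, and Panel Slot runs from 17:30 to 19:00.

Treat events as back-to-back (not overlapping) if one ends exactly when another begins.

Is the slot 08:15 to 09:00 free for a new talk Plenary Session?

Yes — the slot is free

Sponsor Discussion: ends 08:00 at or before Plenary Session starts 08:15 → clear.
Workshop Slot: starts 09:45 at or after Plenary Session ends 09:00 → clear.
Breakout Discussion: starts 13:45 at or after Plenary Session ends 09:00 → clear.
Sponsor Chat: starts 15:45 at or after Plenary Session ends 09:00 → clear.
Keynote Block: starts 16:30 at or after Plenary Session ends 09:00 → clear.
Tutorial Presentation: starts 17:15 at or after Plenary Session ends 09:00 → clear.
Panel Slot: starts 17:30 at or after Plenary Session ends 09:00 → clear.
Fireside Session: starts 18:15 at or after Plenary Session ends 09:00 → clear.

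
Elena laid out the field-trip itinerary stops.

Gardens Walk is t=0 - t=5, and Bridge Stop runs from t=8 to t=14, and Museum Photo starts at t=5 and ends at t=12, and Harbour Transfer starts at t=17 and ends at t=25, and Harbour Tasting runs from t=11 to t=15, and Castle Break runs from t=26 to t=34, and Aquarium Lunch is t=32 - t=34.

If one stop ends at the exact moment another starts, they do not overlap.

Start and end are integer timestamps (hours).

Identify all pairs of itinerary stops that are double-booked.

Aquarium Lunch & Castle Break, Bridge Stop & Harbour Tasting, Bridge Stop & Museum Photo, Harbour Tasting & Museum Photo

Sorted by start: Gardens Walk, Museum Photo, Bridge Stop, Harbour Tasting, Harbour Transfer, Castle Break, Aquarium Lunch.
Museum Photo starts exactly when Gardens Walk ends (back-to-back, no overlap), so Gardens Walk has no further overlaps.
Bridge Stop starts before Museum Photo ends → Museum Photo and Bridge Stop overlap.
Harbour Tasting starts before Museum Photo ends → Museum Photo and Harbour Tasting overlap.
Harbour Transfer starts after Museum Photo ends, so Museum Photo has no further overlaps.
Harbour Tasting starts before Bridge Stop ends → Bridge Stop and Harbour Tasting overlap.
Harbour Transfer starts after Bridge Stop ends, so Bridge Stop has no further overlaps.
Harbour Transfer starts after Harbour Tasting ends, so Harbour Tasting has no further overlaps.
Castle Break starts after Harbour Transfer ends, so Harbour Transfer has no further overlaps.
Aquarium Lunch starts before Castle Break ends → Castle Break and Aquarium Lunch overlap.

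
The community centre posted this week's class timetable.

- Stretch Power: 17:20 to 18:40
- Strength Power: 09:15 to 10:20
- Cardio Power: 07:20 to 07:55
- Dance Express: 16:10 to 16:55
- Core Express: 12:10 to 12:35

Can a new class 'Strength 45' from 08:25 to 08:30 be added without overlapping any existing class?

Cardio Power: ends 07:55 at or before Strength 45 starts 08:25 → clear.
Strength Power: starts 09:15 at or after Strength 45 ends 08:30 → clear.
Core Express: starts 12:10 at or after Strength 45 ends 08:30 → clear.
Dance Express: starts 16:10 at or after Strength 45 ends 08:30 → clear.
Stretch Power: starts 17:20 at or after Strength 45 ends 08:30 → clear.

Yes — the slot is free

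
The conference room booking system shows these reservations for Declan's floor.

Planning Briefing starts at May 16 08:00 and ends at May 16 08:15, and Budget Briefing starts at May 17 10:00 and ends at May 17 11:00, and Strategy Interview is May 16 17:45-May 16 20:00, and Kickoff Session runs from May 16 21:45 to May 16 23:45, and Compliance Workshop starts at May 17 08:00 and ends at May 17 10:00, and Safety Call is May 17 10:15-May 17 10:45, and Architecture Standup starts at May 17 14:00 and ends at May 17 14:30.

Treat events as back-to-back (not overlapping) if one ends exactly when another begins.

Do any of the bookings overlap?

Yes

Check each pair: they overlap iff neither finishes before the other starts.
Sorted by start: Planning Briefing, Strategy Interview, Kickoff Session, Compliance Workshop, Budget Briefing, Safety Call, Architecture Standup.
Strategy Interview starts after Planning Briefing ends, so nothing later overlaps Planning Briefing either.
Kickoff Session starts after Strategy Interview ends, so nothing later overlaps Strategy Interview either.
Compliance Workshop starts after Kickoff Session ends, so nothing later overlaps Kickoff Session either.
Budget Briefing starts exactly when Compliance Workshop ends (back-to-back, no overlap), so nothing later overlaps Compliance Workshop either.
Safety Call starts before Budget Briefing ends → Budget Briefing and Safety Call overlap.
That's a conflict, so the schedule is not conflict-free.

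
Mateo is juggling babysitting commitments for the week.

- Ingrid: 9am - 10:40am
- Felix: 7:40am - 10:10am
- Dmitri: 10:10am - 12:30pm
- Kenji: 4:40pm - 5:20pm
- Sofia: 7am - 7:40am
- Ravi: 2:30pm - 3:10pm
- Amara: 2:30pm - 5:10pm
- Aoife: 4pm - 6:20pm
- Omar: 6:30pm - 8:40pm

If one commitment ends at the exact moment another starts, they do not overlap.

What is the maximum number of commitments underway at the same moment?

Walk through starts and ends in time order (an end at T is processed before a start at T):
7am start Sofia → 1
7:40am end Sofia → 0
7:40am start Felix → 1
9am start Ingrid → 2
10:10am end Felix → 1
10:10am start Dmitri → 2
10:40am end Ingrid → 1
12:30pm end Dmitri → 0
2:30pm start Amara → 1
2:30pm start Ravi → 2
3:10pm end Ravi → 1
4pm start Aoife → 2
4:40pm start Kenji → 3
5:10pm end Amara → 2
5:20pm end Kenji → 1
6:20pm end Aoife → 0
6:30pm start Omar → 1
8:40pm end Omar → 0
Peak is 3, at 4:40pm (Amara, Aoife, Kenji).

3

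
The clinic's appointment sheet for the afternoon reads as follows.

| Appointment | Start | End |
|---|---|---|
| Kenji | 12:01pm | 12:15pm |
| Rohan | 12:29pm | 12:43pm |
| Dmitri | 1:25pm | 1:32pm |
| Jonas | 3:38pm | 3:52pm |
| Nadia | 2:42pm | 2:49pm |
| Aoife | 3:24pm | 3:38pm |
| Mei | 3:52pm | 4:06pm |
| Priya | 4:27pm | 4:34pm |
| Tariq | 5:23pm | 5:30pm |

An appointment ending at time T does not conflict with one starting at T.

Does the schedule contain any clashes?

No

Sorted by start: Kenji, Rohan, Dmitri, Nadia, Aoife, Jonas, Mei, Priya, Tariq.
Rohan starts after Kenji ends, so nothing later overlaps Kenji either.
Dmitri starts after Rohan ends, so nothing later overlaps Rohan either.
Nadia starts after Dmitri ends, so nothing later overlaps Dmitri either.
Aoife starts after Nadia ends, so nothing later overlaps Nadia either.
Jonas starts exactly when Aoife ends (back-to-back, no overlap), so nothing later overlaps Aoife either.
Mei starts exactly when Jonas ends (back-to-back, no overlap), so nothing later overlaps Jonas either.
Priya starts after Mei ends, so nothing later overlaps Mei either.
Tariq starts after Priya ends.
Every pair is clear; the schedule has no overlaps.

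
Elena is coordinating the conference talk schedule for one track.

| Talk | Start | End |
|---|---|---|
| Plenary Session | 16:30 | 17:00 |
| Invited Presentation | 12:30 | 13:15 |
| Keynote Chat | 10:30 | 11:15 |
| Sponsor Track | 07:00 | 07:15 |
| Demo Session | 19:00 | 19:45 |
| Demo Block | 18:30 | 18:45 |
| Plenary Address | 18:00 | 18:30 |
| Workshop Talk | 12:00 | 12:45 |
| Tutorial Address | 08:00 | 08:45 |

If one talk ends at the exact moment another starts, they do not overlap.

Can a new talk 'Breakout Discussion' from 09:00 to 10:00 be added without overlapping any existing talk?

Yes — the slot is free

Sponsor Track: ends 07:15 at or before Breakout Discussion starts 09:00 → clear.
Tutorial Address: ends 08:45 at or before Breakout Discussion starts 09:00 → clear.
Keynote Chat: starts 10:30 at or after Breakout Discussion ends 10:00 → clear.
Workshop Talk: starts 12:00 at or after Breakout Discussion ends 10:00 → clear.
Invited Presentation: starts 12:30 at or after Breakout Discussion ends 10:00 → clear.
Plenary Session: starts 16:30 at or after Breakout Discussion ends 10:00 → clear.
Plenary Address: starts 18:00 at or after Breakout Discussion ends 10:00 → clear.
Demo Block: starts 18:30 at or after Breakout Discussion ends 10:00 → clear.
Demo Session: starts 19:00 at or after Breakout Discussion ends 10:00 → clear.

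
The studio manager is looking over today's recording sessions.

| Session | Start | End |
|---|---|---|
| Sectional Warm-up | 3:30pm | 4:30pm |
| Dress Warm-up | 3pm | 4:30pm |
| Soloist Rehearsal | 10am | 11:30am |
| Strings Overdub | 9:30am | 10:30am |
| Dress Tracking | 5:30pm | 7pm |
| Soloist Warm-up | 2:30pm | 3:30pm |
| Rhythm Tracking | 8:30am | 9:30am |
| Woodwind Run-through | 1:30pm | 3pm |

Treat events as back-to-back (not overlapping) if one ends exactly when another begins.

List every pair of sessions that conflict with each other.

Dress Warm-up & Sectional Warm-up, Dress Warm-up & Soloist Warm-up, Soloist Rehearsal & Strings Overdub, Soloist Warm-up & Woodwind Run-through

Sorted by start: Rhythm Tracking, Strings Overdub, Soloist Rehearsal, Woodwind Run-through, Soloist Warm-up, Dress Warm-up, Sectional Warm-up, Dress Tracking.
Strings Overdub starts exactly when Rhythm Tracking ends (back-to-back, no overlap), so Rhythm Tracking has no further overlaps.
Soloist Rehearsal starts before Strings Overdub ends → Strings Overdub and Soloist Rehearsal overlap.
Woodwind Run-through starts after Strings Overdub ends, so Strings Overdub has no further overlaps.
Woodwind Run-through starts after Soloist Rehearsal ends, so Soloist Rehearsal has no further overlaps.
Soloist Warm-up starts before Woodwind Run-through ends → Woodwind Run-through and Soloist Warm-up overlap.
Dress Warm-up starts exactly when Woodwind Run-through ends (back-to-back, no overlap), so Woodwind Run-through has no further overlaps.
Dress Warm-up starts before Soloist Warm-up ends → Soloist Warm-up and Dress Warm-up overlap.
Sectional Warm-up starts exactly when Soloist Warm-up ends (back-to-back, no overlap), so Soloist Warm-up has no further overlaps.
Sectional Warm-up starts before Dress Warm-up ends → Dress Warm-up and Sectional Warm-up overlap.
Dress Tracking starts after Dress Warm-up ends.
Dress Tracking starts after Sectional Warm-up ends.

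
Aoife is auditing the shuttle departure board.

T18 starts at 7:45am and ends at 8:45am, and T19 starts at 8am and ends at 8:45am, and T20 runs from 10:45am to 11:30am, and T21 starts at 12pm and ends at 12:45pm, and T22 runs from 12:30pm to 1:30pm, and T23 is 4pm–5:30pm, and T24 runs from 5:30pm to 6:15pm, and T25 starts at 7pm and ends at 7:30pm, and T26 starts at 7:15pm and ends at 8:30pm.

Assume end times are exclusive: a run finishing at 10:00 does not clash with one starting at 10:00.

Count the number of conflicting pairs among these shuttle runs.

3

Sorted by start: T18, T19, T20, T21, T22, T23, T24, T25, T26.
T19 starts before T18 ends → T18 and T19 overlap.
T20 starts after T18 ends; T18 is clear from here.
T20 starts after T19 ends; T19 is clear from here.
T21 starts after T20 ends; T20 is clear from here.
T22 starts before T21 ends → T21 and T22 overlap.
T23 starts after T21 ends; T21 is clear from here.
T23 starts after T22 ends; T22 is clear from here.
T24 starts exactly when T23 ends (back-to-back, no overlap); T23 is clear from here.
T25 starts after T24 ends; T24 is clear from here.
T26 starts before T25 ends → T25 and T26 overlap.
Overlapping pairs: T18 & T19, T21 & T22, T25 & T26 — 3 in total.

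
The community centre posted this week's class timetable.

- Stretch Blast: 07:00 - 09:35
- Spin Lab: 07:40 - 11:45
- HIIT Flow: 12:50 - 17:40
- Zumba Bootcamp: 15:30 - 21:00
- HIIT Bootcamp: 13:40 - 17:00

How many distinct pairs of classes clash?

Sorted by start: Stretch Blast, Spin Lab, HIIT Flow, HIIT Bootcamp, Zumba Bootcamp.
Spin Lab starts before Stretch Blast ends → Stretch Blast and Spin Lab overlap.
HIIT Flow starts after Stretch Blast ends, so Stretch Blast has no further overlaps.
HIIT Flow starts after Spin Lab ends, so Spin Lab has no further overlaps.
HIIT Bootcamp starts before HIIT Flow ends → HIIT Flow and HIIT Bootcamp overlap.
Zumba Bootcamp starts before HIIT Flow ends → HIIT Flow and Zumba Bootcamp overlap.
Zumba Bootcamp starts before HIIT Bootcamp ends → HIIT Bootcamp and Zumba Bootcamp overlap.
Overlapping pairs: HIIT Bootcamp & HIIT Flow, HIIT Bootcamp & Zumba Bootcamp, HIIT Flow & Zumba Bootcamp, Spin Lab & Stretch Blast — 4 in total.

4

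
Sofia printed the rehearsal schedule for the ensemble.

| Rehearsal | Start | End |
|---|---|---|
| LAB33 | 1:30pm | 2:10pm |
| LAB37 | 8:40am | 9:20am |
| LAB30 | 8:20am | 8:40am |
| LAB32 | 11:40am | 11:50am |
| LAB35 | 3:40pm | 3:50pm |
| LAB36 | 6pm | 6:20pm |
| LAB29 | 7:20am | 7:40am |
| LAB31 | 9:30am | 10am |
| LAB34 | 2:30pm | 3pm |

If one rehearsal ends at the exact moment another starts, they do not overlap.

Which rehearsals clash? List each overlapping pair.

Sorted by start: LAB29, LAB30, LAB37, LAB31, LAB32, LAB33, LAB34, LAB35, LAB36.
LAB30 starts after LAB29 ends; LAB29 is clear from here.
LAB37 starts exactly when LAB30 ends (back-to-back, no overlap); LAB30 is clear from here.
LAB31 starts after LAB37 ends; LAB37 is clear from here.
LAB32 starts after LAB31 ends; LAB31 is clear from here.
LAB33 starts after LAB32 ends; LAB32 is clear from here.
LAB34 starts after LAB33 ends; LAB33 is clear from here.
LAB35 starts after LAB34 ends; LAB34 is clear from here.
LAB36 starts after LAB35 ends.

no conflicts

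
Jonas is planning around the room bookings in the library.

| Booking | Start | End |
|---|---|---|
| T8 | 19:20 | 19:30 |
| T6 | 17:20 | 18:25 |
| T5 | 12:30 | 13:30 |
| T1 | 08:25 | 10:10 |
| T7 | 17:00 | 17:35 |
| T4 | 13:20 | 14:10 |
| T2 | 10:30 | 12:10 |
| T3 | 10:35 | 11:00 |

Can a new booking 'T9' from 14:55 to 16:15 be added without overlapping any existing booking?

T1: ends 10:10 at or before T9 starts 14:55 → clear.
T2: ends 12:10 at or before T9 starts 14:55 → clear.
T3: ends 11:00 at or before T9 starts 14:55 → clear.
T5: ends 13:30 at or before T9 starts 14:55 → clear.
T4: ends 14:10 at or before T9 starts 14:55 → clear.
T7: starts 17:00 at or after T9 ends 16:15 → clear.
T6: starts 17:20 at or after T9 ends 16:15 → clear.
T8: starts 19:20 at or after T9 ends 16:15 → clear.

Yes — the slot is free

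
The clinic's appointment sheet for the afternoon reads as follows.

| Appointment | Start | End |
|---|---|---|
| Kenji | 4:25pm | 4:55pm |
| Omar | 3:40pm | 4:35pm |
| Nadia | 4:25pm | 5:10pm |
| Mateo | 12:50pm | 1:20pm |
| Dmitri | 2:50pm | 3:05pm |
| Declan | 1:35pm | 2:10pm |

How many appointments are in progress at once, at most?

Sort all start/end points and keep a running count:
12:50pm start Mateo → 1
1:20pm end Mateo → 0
1:35pm start Declan → 1
2:10pm end Declan → 0
2:50pm start Dmitri → 1
3:05pm end Dmitri → 0
3:40pm start Omar → 1
4:25pm start Kenji → 2
4:25pm start Nadia → 3
4:35pm end Omar → 2
4:55pm end Kenji → 1
5:10pm end Nadia → 0
Peak is 3, at 4:25pm (Kenji, Nadia, Omar).

3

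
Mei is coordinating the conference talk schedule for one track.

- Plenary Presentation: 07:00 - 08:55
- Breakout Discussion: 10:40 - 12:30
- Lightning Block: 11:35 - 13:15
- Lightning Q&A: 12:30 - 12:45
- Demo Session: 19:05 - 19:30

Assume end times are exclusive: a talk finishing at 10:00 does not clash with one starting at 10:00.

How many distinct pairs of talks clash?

Sorted by start: Plenary Presentation, Breakout Discussion, Lightning Block, Lightning Q&A, Demo Session.
Breakout Discussion starts after Plenary Presentation ends — done with Plenary Presentation.
Lightning Block starts before Breakout Discussion ends → Breakout Discussion and Lightning Block overlap.
Lightning Q&A starts exactly when Breakout Discussion ends (back-to-back, no overlap) — done with Breakout Discussion.
Lightning Q&A starts before Lightning Block ends → Lightning Block and Lightning Q&A overlap.
Demo Session starts after Lightning Block ends.
Demo Session starts after Lightning Q&A ends.
Overlapping pairs: Breakout Discussion & Lightning Block, Lightning Block & Lightning Q&A — 2 in total.

2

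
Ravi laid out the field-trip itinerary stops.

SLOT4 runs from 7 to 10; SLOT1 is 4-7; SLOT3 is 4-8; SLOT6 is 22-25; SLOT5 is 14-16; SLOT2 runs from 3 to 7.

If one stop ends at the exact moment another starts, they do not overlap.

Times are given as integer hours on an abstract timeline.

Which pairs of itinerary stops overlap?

Sorted by start: SLOT2, SLOT1, SLOT3, SLOT4, SLOT5, SLOT6.
SLOT1 starts before SLOT2 ends → SLOT2 and SLOT1 overlap.
SLOT3 starts before SLOT2 ends → SLOT2 and SLOT3 overlap.
SLOT4 starts exactly when SLOT2 ends (back-to-back, no overlap), so nothing later overlaps SLOT2 either.
SLOT3 starts before SLOT1 ends → SLOT1 and SLOT3 overlap.
SLOT4 starts exactly when SLOT1 ends (back-to-back, no overlap), so nothing later overlaps SLOT1 either.
SLOT4 starts before SLOT3 ends → SLOT3 and SLOT4 overlap.
SLOT5 starts after SLOT3 ends, so nothing later overlaps SLOT3 either.
SLOT5 starts after SLOT4 ends, so nothing later overlaps SLOT4 either.
SLOT6 starts after SLOT5 ends.

SLOT1 & SLOT2, SLOT1 & SLOT3, SLOT2 & SLOT3, SLOT3 & SLOT4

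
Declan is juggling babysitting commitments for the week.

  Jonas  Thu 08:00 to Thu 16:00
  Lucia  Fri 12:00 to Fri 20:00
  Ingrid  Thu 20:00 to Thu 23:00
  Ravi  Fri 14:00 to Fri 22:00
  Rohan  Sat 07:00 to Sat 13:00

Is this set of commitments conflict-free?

Sorted by start: Jonas, Ingrid, Lucia, Ravi, Rohan.
Ingrid starts after Jonas ends; Jonas is clear from here.
Lucia starts after Ingrid ends; Ingrid is clear from here.
Ravi starts before Lucia ends → Lucia and Ravi overlap.
That's a conflict, so the schedule is not conflict-free.

No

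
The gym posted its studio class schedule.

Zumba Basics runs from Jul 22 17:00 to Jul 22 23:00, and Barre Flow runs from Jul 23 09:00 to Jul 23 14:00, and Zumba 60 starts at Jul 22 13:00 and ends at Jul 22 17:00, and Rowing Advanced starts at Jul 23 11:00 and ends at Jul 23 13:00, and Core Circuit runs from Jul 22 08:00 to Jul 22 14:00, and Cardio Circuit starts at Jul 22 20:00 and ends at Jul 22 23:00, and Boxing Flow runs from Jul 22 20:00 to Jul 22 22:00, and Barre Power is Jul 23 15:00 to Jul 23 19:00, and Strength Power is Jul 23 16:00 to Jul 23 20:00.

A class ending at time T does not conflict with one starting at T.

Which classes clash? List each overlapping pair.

Sorted by start: Core Circuit, Zumba 60, Zumba Basics, Boxing Flow, Cardio Circuit, Barre Flow, Rowing Advanced, Barre Power, Strength Power.
Zumba 60 starts before Core Circuit ends → Core Circuit and Zumba 60 overlap.
Zumba Basics starts after Core Circuit ends, so nothing later overlaps Core Circuit either.
Zumba Basics starts exactly when Zumba 60 ends (back-to-back, no overlap), so nothing later overlaps Zumba 60 either.
Boxing Flow starts before Zumba Basics ends → Zumba Basics and Boxing Flow overlap.
Cardio Circuit starts before Zumba Basics ends → Zumba Basics and Cardio Circuit overlap.
Barre Flow starts after Zumba Basics ends, so nothing later overlaps Zumba Basics either.
Cardio Circuit starts before Boxing Flow ends → Boxing Flow and Cardio Circuit overlap.
Barre Flow starts after Boxing Flow ends, so nothing later overlaps Boxing Flow either.
Barre Flow starts after Cardio Circuit ends, so nothing later overlaps Cardio Circuit either.
Rowing Advanced starts before Barre Flow ends → Barre Flow and Rowing Advanced overlap.
Barre Power starts after Barre Flow ends, so nothing later overlaps Barre Flow either.
Barre Power starts after Rowing Advanced ends, so nothing later overlaps Rowing Advanced either.
Strength Power starts before Barre Power ends → Barre Power and Strength Power overlap.

Barre Flow & Rowing Advanced, Barre Power & Strength Power, Boxing Flow & Cardio Circuit, Boxing Flow & Zumba Basics, Cardio Circuit & Zumba Basics, Core Circuit & Zumba 60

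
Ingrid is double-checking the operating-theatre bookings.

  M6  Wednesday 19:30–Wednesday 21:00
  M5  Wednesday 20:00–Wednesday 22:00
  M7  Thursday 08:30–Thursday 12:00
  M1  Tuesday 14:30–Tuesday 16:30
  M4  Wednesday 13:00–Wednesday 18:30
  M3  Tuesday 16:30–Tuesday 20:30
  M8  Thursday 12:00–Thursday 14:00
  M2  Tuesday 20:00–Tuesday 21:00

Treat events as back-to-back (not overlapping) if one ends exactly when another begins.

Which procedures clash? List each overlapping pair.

M2 & M3, M5 & M6

Sorted by start: M1, M3, M2, M4, M6, M5, M7, M8.
M3 starts exactly when M1 ends (back-to-back, no overlap), so M1 has no further overlaps.
M2 starts before M3 ends → M3 and M2 overlap.
M4 starts after M3 ends, so M3 has no further overlaps.
M4 starts after M2 ends, so M2 has no further overlaps.
M6 starts after M4 ends, so M4 has no further overlaps.
M5 starts before M6 ends → M6 and M5 overlap.
M7 starts after M6 ends, so M6 has no further overlaps.
M7 starts after M5 ends, so M5 has no further overlaps.
M8 starts exactly when M7 ends (back-to-back, no overlap).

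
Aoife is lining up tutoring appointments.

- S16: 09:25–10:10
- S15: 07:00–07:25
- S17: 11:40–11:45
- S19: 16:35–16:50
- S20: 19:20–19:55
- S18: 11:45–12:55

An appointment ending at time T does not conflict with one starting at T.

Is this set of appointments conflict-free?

Check each pair: they overlap iff neither finishes before the other starts.
Sorted by start: S15, S16, S17, S18, S19, S20.
S16 starts after S15 ends, so nothing later overlaps S15 either.
S17 starts after S16 ends, so nothing later overlaps S16 either.
S18 starts exactly when S17 ends (back-to-back, no overlap), so nothing later overlaps S17 either.
S19 starts after S18 ends, so nothing later overlaps S18 either.
S20 starts after S19 ends.
Every pair is clear; the schedule has no overlaps.

Yes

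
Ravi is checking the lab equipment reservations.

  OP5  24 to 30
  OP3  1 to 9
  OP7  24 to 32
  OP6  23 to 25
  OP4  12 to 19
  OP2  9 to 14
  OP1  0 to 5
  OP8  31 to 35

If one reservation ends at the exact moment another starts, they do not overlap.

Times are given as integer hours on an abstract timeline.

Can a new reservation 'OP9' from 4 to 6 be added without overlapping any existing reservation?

OP1: starts 0 before OP9 ends 6, and ends 5 after OP9 starts 4 → overlap.
OP3: starts 1 before OP9 ends 6, and ends 9 after OP9 starts 4 → overlap.
OP2: starts 9 at or after OP9 ends 6 → clear.
OP4: starts 12 at or after OP9 ends 6 → clear.
OP6: starts 23 at or after OP9 ends 6 → clear.
OP5: starts 24 at or after OP9 ends 6 → clear.
OP7: starts 24 at or after OP9 ends 6 → clear.
OP8: starts 31 at or after OP9 ends 6 → clear.
OP9 overlaps OP1, OP3.

No — it overlaps OP1, OP3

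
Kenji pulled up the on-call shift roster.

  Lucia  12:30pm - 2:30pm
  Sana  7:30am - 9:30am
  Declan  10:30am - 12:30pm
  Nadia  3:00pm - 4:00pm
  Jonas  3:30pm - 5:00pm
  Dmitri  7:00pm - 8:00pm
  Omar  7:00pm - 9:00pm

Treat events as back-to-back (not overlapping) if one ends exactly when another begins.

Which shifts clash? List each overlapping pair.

Sorted by start: Sana, Declan, Lucia, Nadia, Jonas, Dmitri, Omar.
Declan starts after Sana ends, so nothing later overlaps Sana either.
Lucia starts exactly when Declan ends (back-to-back, no overlap), so nothing later overlaps Declan either.
Nadia starts after Lucia ends, so nothing later overlaps Lucia either.
Jonas starts before Nadia ends → Nadia and Jonas overlap.
Dmitri starts after Nadia ends, so nothing later overlaps Nadia either.
Dmitri starts after Jonas ends, so nothing later overlaps Jonas either.
Omar starts before Dmitri ends → Dmitri and Omar overlap.

Dmitri & Omar, Jonas & Nadia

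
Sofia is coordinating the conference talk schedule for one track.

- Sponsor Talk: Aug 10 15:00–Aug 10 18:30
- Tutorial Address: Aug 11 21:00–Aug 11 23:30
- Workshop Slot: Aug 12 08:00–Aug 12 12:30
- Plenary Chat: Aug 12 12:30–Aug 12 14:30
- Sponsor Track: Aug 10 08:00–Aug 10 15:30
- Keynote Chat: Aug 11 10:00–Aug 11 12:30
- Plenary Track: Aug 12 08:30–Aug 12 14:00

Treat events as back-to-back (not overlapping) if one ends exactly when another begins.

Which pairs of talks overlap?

Sorted by start: Sponsor Track, Sponsor Talk, Keynote Chat, Tutorial Address, Workshop Slot, Plenary Track, Plenary Chat.
Sponsor Talk starts before Sponsor Track ends → Sponsor Track and Sponsor Talk overlap.
Keynote Chat starts after Sponsor Track ends — done with Sponsor Track.
Keynote Chat starts after Sponsor Talk ends — done with Sponsor Talk.
Tutorial Address starts after Keynote Chat ends — done with Keynote Chat.
Workshop Slot starts after Tutorial Address ends — done with Tutorial Address.
Plenary Track starts before Workshop Slot ends → Workshop Slot and Plenary Track overlap.
Plenary Chat starts exactly when Workshop Slot ends (back-to-back, no overlap).
Plenary Chat starts before Plenary Track ends → Plenary Track and Plenary Chat overlap.

Plenary Chat & Plenary Track, Plenary Track & Workshop Slot, Sponsor Talk & Sponsor Track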